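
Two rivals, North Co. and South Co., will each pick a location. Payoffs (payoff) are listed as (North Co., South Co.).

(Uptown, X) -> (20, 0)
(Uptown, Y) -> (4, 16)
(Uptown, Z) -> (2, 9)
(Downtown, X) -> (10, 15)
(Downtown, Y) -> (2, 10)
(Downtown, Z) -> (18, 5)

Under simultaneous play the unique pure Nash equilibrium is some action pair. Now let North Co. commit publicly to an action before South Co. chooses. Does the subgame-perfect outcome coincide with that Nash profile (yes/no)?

no

Solve by backward induction (North Co. leads).
- Uptown → South Co. plays Y (best of 0, 16, 9); North Co. gets 4.
- Downtown → South Co. plays X (best of 15, 10, 5); North Co. gets 10.
Maximizing over 4, 10, North Co. chooses Downtown. Subgame-perfect outcome: (Downtown, X) with payoffs (10, 15).
Under simultaneous play:
North Co.'s best replies: X→Uptown; Y→Uptown; Z→Downtown.
South Co.'s best replies: Uptown→Y; Downtown→X.
The unique mutual best reply is (Uptown, Y), giving (4, 16).
Sequential outcome (Downtown, X) differs from the Nash profile (Uptown, Y).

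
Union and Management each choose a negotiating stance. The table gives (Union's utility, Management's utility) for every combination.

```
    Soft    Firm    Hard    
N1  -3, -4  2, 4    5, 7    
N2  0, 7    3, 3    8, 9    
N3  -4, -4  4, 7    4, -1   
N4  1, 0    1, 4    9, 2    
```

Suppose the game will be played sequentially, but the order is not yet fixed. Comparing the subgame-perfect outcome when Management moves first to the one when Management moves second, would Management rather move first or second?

second

If Union leads: Management's best replies are N1→Hard, N2→Hard, N3→Firm, N4→Firm; Union's induced payoffs 5, 8, 4, 1; outcome (N2, Hard), payoffs (8, 9).
If Management leads: Union's best replies are Soft→N4, Firm→N3, Hard→N4; Management's induced payoffs 0, 7, 2; outcome (N3, Firm), payoffs (4, 7).
Management gets 7 moving first and 9 moving second, so Management prefers to move second.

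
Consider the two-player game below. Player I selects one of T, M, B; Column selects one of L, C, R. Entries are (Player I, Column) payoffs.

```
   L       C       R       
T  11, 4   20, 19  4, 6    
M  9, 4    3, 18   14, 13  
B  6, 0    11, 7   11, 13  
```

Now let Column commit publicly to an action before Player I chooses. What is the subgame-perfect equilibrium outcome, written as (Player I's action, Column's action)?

(T, C)

Player I best-responds to each possible Column move:
- L → Player I plays T (best of 11, 9, 6); Column gets 4.
- C → Player I plays T (best of 20, 3, 11); Column gets 19.
- R → Player I plays M (best of 4, 14, 11); Column gets 13.
Column's induced payoffs are 4, 19, 13, so Column commits to C. Subgame-perfect outcome: (T, C) with payoffs (20, 19).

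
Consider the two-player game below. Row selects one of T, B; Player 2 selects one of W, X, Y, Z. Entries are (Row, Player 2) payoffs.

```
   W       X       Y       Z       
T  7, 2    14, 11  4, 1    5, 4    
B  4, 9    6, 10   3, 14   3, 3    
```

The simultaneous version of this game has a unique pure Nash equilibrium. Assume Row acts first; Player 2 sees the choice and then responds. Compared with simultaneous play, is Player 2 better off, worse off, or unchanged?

unchanged

Solve by backward induction (Row leads).
- T: Player 2 compares 2, 11, 1, 4 and picks X; Row would get 14.
- B: Player 2 compares 9, 10, 14, 3 and picks Y; Row would get 3.
Maximizing over 14, 3, Row chooses T. Subgame-perfect outcome: (T, X) with payoffs (14, 11).
For the simultaneous game, intersect best replies.
Row's best replies: W→T; X→T; Y→T; Z→T.
Player 2's best replies: T→X; B→Y.
Only (T, X) has each player best-responding; Nash payoffs (14, 11).
Player 2 earns 11 sequentially versus 11 at the Nash outcome: unchanged.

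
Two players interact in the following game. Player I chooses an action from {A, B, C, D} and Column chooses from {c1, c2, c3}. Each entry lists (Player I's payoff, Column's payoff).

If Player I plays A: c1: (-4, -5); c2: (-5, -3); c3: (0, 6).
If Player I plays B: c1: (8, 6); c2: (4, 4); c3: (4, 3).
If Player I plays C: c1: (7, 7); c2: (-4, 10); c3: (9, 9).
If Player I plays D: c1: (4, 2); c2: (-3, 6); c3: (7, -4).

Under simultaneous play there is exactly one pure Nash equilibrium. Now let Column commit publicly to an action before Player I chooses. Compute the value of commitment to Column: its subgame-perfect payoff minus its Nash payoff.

3

Backward induction with Column moving first.
- c1 → Player I plays B (best of -4, 8, 7, 4); Column gets 6.
- c2 → Player I plays B (best of -5, 4, -4, -3); Column gets 4.
- c3 → Player I plays C (best of 0, 4, 9, 7); Column gets 9.
Column's induced payoffs are 6, 4, 9, so Column commits to c3. Subgame-perfect outcome: (C, c3) with payoffs (9, 9).
Now find the simultaneous Nash equilibrium.
Player I's best replies: c1→B; c2→B; c3→C.
Column's best replies: A→c3; B→c1; C→c2; D→c2.
Only (B, c1) has each player best-responding; Nash payoffs (8, 6).
Column's commitment gain: 9 − 6 = 3.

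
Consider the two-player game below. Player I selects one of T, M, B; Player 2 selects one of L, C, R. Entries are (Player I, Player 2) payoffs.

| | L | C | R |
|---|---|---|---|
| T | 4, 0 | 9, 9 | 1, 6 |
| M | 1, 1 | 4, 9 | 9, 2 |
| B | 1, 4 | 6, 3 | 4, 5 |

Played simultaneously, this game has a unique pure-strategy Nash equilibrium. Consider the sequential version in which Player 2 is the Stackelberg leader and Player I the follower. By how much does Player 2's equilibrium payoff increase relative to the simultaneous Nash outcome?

Player I best-responds to each possible Player 2 move:
- L: Player I compares 4, 1, 1 and picks T; Player 2 would get 0.
- C: Player I compares 9, 4, 6 and picks T; Player 2 would get 9.
- R: Player I compares 1, 9, 4 and picks M; Player 2 would get 2.
Maximizing over 0, 9, 2, Player 2 chooses C. Subgame-perfect outcome: (T, C) with payoffs (9, 9).
For the simultaneous game, intersect best replies.
Player I's best replies: L→T; C→T; R→M.
Player 2's best replies: T→C; M→C; B→R.
Only (T, C) has each player best-responding; Nash payoffs (9, 9).
Player 2's commitment gain: 9 − 9 = 0.

0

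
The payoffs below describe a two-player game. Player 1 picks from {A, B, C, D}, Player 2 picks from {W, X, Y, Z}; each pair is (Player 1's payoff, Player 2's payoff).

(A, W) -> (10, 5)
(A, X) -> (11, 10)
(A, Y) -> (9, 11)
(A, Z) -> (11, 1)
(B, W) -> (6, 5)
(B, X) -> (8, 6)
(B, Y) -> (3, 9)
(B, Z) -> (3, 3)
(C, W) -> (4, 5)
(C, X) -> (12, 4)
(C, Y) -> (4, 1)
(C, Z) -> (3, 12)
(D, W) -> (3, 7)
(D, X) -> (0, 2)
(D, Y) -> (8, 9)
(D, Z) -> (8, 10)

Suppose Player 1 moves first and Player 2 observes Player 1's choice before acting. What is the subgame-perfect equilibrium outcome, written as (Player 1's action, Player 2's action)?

Backward induction with Player 1 moving first.
- A → Player 2 plays Y (best of 5, 10, 11, 1); Player 1 gets 9.
- B → Player 2 plays Y (best of 5, 6, 9, 3); Player 1 gets 3.
- C → Player 2 plays Z (best of 5, 4, 1, 12); Player 1 gets 3.
- D → Player 2 plays Z (best of 7, 2, 9, 10); Player 1 gets 8.
Among 9, 3, 3, 8, the best is 9 at A. Subgame-perfect outcome: (A, Y) with payoffs (9, 11).

(A, Y)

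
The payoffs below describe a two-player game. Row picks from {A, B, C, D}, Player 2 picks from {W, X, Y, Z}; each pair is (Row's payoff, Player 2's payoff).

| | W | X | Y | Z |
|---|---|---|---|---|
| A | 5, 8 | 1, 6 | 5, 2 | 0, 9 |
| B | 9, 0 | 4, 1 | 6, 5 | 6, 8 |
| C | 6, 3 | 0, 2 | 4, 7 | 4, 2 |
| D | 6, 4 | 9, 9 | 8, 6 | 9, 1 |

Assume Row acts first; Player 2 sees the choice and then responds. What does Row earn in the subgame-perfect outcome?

9

Work backward from Player 2's decision.
- A → Player 2 plays Z (best of 8, 6, 2, 9); Row gets 0.
- B → Player 2 plays Z (best of 0, 1, 5, 8); Row gets 6.
- C → Player 2 plays Y (best of 3, 2, 7, 2); Row gets 4.
- D → Player 2 plays X (best of 4, 9, 6, 1); Row gets 9.
Among 0, 6, 4, 9, the best is 9 at D. Subgame-perfect outcome: (D, X) with payoffs (9, 9).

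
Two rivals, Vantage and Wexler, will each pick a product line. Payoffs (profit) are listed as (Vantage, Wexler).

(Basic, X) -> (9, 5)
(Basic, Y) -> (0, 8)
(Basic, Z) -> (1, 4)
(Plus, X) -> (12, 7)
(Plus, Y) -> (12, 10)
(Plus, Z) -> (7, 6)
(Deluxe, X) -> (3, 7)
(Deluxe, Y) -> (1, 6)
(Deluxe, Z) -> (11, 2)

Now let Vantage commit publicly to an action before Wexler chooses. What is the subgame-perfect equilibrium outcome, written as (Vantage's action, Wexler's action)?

Work backward from Wexler's decision.
- Basic: Wexler compares 5, 8, 4 and picks Y; Vantage would get 0.
- Plus: Wexler compares 7, 10, 6 and picks Y; Vantage would get 12.
- Deluxe: Wexler compares 7, 6, 2 and picks X; Vantage would get 3.
Maximizing over 0, 12, 3, Vantage chooses Plus. Subgame-perfect outcome: (Plus, Y) with payoffs (12, 10).

(Plus, Y)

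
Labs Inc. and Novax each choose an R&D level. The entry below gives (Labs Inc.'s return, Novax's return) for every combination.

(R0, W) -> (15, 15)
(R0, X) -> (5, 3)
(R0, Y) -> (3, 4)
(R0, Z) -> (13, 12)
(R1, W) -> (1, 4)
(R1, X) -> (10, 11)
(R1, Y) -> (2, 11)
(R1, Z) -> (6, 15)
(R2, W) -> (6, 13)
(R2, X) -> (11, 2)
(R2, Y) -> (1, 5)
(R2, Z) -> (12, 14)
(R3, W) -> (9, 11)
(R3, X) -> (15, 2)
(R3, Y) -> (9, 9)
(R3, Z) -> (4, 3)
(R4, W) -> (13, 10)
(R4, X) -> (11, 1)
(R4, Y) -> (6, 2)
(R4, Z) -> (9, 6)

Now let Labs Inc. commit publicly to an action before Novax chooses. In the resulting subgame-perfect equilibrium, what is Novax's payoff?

15

Solve by backward induction (Labs Inc. leads).
- R0: BR = W, leader payoff 15.
- R1: BR = Z, leader payoff 6.
- R2: BR = Z, leader payoff 12.
- R3: BR = W, leader payoff 9.
- R4: BR = W, leader payoff 13.
Labs Inc.'s induced payoffs are 15, 6, 12, 9, 13, so Labs Inc. commits to R0. Subgame-perfect outcome: (R0, W) with payoffs (15, 15).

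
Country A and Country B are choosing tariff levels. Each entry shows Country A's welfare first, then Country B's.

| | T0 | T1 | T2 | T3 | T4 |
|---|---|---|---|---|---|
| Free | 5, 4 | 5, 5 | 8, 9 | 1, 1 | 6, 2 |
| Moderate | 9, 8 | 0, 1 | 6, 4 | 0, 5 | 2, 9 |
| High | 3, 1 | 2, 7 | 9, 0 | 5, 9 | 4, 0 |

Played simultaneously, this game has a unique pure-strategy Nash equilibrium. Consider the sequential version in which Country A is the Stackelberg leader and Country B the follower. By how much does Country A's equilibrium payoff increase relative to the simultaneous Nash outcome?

Work backward from Country B's decision.
- Free: BR = T2, leader payoff 8.
- Moderate: BR = T4, leader payoff 2.
- High: BR = T3, leader payoff 5.
Maximizing over 8, 2, 5, Country A chooses Free. Subgame-perfect outcome: (Free, T2) with payoffs (8, 9).
Now find the simultaneous Nash equilibrium.
Country A's best replies: T0→Moderate; T1→Free; T2→High; T3→High; T4→Free.
Country B's best replies: Free→T2; Moderate→T4; High→T3.
The unique mutual best reply is (High, T3), giving (5, 9).
Country A's commitment gain: 8 − 5 = 3.

3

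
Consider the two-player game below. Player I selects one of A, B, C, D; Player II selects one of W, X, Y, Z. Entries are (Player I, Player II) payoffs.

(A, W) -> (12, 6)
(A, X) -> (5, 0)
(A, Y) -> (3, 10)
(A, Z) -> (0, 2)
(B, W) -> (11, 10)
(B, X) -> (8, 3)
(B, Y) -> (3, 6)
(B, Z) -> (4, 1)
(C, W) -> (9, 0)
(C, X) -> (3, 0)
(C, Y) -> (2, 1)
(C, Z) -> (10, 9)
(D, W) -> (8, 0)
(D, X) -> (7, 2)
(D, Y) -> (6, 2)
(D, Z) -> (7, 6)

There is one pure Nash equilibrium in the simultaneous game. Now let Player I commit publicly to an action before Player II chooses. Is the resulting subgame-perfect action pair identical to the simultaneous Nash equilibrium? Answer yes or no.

Player II best-responds to each possible Player I move:
- A: Player II compares 6, 0, 10, 2 and picks Y; Player I would get 3.
- B: Player II compares 10, 3, 6, 1 and picks W; Player I would get 11.
- C: Player II compares 0, 0, 1, 9 and picks Z; Player I would get 10.
- D: Player II compares 0, 2, 2, 6 and picks Z; Player I would get 7.
Maximizing over 3, 11, 10, 7, Player I chooses B. Subgame-perfect outcome: (B, W) with payoffs (11, 10).
For the simultaneous game, intersect best replies.
Player I's best replies: W→A; X→B; Y→D; Z→C.
Player II's best replies: A→Y; B→W; C→Z; D→Z.
The unique mutual best reply is (C, Z), giving (10, 9).
Sequential outcome (B, W) differs from the Nash profile (C, Z).

no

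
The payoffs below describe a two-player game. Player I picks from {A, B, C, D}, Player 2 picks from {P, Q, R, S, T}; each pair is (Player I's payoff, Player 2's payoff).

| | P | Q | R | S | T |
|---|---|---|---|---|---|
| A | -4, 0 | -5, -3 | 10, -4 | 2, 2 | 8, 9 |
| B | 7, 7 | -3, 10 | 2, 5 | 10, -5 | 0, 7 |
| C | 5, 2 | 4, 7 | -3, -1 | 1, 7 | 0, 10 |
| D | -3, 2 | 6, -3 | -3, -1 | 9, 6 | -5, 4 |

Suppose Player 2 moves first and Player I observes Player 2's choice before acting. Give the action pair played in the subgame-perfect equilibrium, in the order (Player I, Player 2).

Solve by backward induction (Player 2 leads).
- P → Player I plays B (best of -4, 7, 5, -3); Player 2 gets 7.
- Q → Player I plays D (best of -5, -3, 4, 6); Player 2 gets -3.
- R → Player I plays A (best of 10, 2, -3, -3); Player 2 gets -4.
- S → Player I plays B (best of 2, 10, 1, 9); Player 2 gets -5.
- T → Player I plays A (best of 8, 0, 0, -5); Player 2 gets 9.
Player 2's induced payoffs are 7, -3, -4, -5, 9, so Player 2 commits to T. Subgame-perfect outcome: (A, T) with payoffs (8, 9).

(A, T)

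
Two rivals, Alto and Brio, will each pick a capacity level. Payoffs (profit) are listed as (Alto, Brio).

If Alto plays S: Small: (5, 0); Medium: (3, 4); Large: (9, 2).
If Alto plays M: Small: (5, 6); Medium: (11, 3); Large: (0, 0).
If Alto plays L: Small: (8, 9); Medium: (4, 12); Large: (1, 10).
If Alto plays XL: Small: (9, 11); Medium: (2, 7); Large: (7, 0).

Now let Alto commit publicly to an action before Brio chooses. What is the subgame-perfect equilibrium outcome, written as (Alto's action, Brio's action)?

Work backward from Brio's decision.
- S: Brio compares 0, 4, 2 and picks Medium; Alto would get 3.
- M: Brio compares 6, 3, 0 and picks Small; Alto would get 5.
- L: Brio compares 9, 12, 10 and picks Medium; Alto would get 4.
- XL: Brio compares 11, 7, 0 and picks Small; Alto would get 9.
Among 3, 5, 4, 9, the best is 9 at XL. Subgame-perfect outcome: (XL, Small) with payoffs (9, 11).

(XL, Small)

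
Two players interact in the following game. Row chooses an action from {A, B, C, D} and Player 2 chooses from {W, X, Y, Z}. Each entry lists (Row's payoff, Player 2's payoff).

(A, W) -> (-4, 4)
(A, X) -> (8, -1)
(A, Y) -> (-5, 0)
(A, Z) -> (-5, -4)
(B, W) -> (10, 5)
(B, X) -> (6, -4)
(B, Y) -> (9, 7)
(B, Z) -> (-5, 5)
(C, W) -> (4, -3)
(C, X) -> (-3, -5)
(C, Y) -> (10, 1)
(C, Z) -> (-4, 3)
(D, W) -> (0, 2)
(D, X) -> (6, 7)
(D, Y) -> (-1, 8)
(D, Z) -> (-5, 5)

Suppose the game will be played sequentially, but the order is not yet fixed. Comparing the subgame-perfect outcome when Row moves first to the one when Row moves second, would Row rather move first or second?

second

If Row leads: Player 2's best replies are A→W, B→Y, C→Z, D→Y; Row's induced payoffs -4, 9, -4, -1; outcome (B, Y), payoffs (9, 7).
If Player 2 leads: Row's best replies are W→B, X→A, Y→C, Z→C; Player 2's induced payoffs 5, -1, 1, 3; outcome (B, W), payoffs (10, 5).
Row gets 9 moving first and 10 moving second, so Row prefers to move second.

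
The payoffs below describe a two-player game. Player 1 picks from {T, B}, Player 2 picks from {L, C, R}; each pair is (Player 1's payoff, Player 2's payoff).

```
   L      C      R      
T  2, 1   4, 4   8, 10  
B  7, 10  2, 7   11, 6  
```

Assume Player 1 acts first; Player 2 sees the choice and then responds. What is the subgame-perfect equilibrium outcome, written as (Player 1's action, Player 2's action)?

(T, R)

Backward induction with Player 1 moving first.
- T → Player 2 plays R (best of 1, 4, 10); Player 1 gets 8.
- B → Player 2 plays L (best of 10, 7, 6); Player 1 gets 7.
Among 8, 7, the best is 8 at T. Subgame-perfect outcome: (T, R) with payoffs (8, 10).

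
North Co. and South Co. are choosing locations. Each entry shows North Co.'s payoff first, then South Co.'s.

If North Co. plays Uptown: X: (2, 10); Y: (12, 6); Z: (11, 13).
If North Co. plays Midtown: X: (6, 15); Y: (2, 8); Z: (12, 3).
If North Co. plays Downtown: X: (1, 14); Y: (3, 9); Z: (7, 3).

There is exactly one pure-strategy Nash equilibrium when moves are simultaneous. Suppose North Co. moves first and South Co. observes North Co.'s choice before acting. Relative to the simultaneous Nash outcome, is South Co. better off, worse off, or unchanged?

worse off

Solve by backward induction (North Co. leads).
- Uptown: South Co. compares 10, 6, 13 and picks Z; North Co. would get 11.
- Midtown: South Co. compares 15, 8, 3 and picks X; North Co. would get 6.
- Downtown: South Co. compares 14, 9, 3 and picks X; North Co. would get 1.
Among 11, 6, 1, the best is 11 at Uptown. Subgame-perfect outcome: (Uptown, Z) with payoffs (11, 13).
Now find the simultaneous Nash equilibrium.
North Co.'s best replies: X→Midtown; Y→Uptown; Z→Midtown.
South Co.'s best replies: Uptown→Z; Midtown→X; Downtown→X.
The unique mutual best reply is (Midtown, X), giving (6, 15).
South Co. earns 13 sequentially versus 15 at the Nash outcome: worse off.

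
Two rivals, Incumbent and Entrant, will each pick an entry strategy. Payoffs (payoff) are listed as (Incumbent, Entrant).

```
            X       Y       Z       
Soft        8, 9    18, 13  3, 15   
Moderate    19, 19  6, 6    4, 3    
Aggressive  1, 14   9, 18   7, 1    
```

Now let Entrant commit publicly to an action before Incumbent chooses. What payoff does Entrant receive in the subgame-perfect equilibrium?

Solve by backward induction (Entrant leads).
- X → Incumbent plays Moderate (best of 8, 19, 1); Entrant gets 19.
- Y → Incumbent plays Soft (best of 18, 6, 9); Entrant gets 13.
- Z → Incumbent plays Aggressive (best of 3, 4, 7); Entrant gets 1.
Maximizing over 19, 13, 1, Entrant chooses X. Subgame-perfect outcome: (Moderate, X) with payoffs (19, 19).

19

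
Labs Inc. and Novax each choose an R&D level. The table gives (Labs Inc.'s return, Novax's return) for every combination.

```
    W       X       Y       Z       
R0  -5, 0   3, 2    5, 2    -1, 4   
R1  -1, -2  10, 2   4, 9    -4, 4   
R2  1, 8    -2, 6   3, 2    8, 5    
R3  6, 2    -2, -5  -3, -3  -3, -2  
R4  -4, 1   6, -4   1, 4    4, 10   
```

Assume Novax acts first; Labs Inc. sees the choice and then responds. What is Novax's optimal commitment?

Labs Inc. best-responds to each possible Novax move:
- W: BR = R3, leader payoff 2.
- X: BR = R1, leader payoff 2.
- Y: BR = R0, leader payoff 2.
- Z: BR = R2, leader payoff 5.
Novax's induced payoffs are 2, 2, 2, 5, so Novax commits to Z. Subgame-perfect outcome: (R2, Z) with payoffs (8, 5).

Z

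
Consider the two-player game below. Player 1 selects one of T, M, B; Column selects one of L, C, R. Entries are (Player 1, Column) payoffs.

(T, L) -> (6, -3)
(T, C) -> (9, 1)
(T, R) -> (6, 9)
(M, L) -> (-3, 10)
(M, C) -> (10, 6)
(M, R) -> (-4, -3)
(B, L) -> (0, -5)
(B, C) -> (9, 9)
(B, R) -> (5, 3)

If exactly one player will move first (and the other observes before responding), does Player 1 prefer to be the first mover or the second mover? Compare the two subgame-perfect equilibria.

If Player 1 leads: Column's best replies are T→R, M→L, B→C; Player 1's induced payoffs 6, -3, 9; outcome (B, C), payoffs (9, 9).
If Column leads: Player 1's best replies are L→T, C→M, R→T; Column's induced payoffs -3, 6, 9; outcome (T, R), payoffs (6, 9).
Player 1 gets 9 moving first and 6 moving second, so Player 1 prefers to move first.

first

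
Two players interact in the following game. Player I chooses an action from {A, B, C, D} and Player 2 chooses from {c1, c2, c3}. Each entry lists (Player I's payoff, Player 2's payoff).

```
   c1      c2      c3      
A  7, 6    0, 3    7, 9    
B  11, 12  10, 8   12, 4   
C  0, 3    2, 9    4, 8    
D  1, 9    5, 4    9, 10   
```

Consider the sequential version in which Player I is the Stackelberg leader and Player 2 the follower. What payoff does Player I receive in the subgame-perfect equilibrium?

11

Work backward from Player 2's decision.
- A: Player 2 compares 6, 3, 9 and picks c3; Player I would get 7.
- B: Player 2 compares 12, 8, 4 and picks c1; Player I would get 11.
- C: Player 2 compares 3, 9, 8 and picks c2; Player I would get 2.
- D: Player 2 compares 9, 4, 10 and picks c3; Player I would get 9.
Among 7, 11, 2, 9, the best is 11 at B. Subgame-perfect outcome: (B, c1) with payoffs (11, 12).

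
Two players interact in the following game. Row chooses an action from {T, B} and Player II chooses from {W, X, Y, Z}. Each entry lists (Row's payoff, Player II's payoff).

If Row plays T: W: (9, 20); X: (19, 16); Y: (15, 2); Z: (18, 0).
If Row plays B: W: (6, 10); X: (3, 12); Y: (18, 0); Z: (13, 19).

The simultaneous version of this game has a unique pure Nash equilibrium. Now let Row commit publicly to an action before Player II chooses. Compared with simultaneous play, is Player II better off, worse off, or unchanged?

worse off

Backward induction with Row moving first.
- T: BR = W, leader payoff 9.
- B: BR = Z, leader payoff 13.
Maximizing over 9, 13, Row chooses B. Subgame-perfect outcome: (B, Z) with payoffs (13, 19).
Under simultaneous play:
Row's best replies: W→T; X→T; Y→B; Z→T.
Player II's best replies: T→W; B→Z.
Only (T, W) has each player best-responding; Nash payoffs (9, 20).
Player II earns 19 sequentially versus 20 at the Nash outcome: worse off.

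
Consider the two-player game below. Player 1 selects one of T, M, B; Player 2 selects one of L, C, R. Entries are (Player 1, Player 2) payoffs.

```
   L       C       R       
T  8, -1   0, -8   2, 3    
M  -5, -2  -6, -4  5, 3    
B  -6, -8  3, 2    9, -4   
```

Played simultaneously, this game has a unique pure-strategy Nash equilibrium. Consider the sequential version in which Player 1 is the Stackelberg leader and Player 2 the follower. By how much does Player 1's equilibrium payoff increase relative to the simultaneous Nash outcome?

Solve by backward induction (Player 1 leads).
- T: BR = R, leader payoff 2.
- M: BR = R, leader payoff 5.
- B: BR = C, leader payoff 3.
Player 1's induced payoffs are 2, 5, 3, so Player 1 commits to M. Subgame-perfect outcome: (M, R) with payoffs (5, 3).
Now find the simultaneous Nash equilibrium.
Player 1's best replies: L→T; C→B; R→B.
Player 2's best replies: T→R; M→R; B→C.
The unique mutual best reply is (B, C), giving (3, 2).
Player 1's commitment gain: 5 − 3 = 2.

2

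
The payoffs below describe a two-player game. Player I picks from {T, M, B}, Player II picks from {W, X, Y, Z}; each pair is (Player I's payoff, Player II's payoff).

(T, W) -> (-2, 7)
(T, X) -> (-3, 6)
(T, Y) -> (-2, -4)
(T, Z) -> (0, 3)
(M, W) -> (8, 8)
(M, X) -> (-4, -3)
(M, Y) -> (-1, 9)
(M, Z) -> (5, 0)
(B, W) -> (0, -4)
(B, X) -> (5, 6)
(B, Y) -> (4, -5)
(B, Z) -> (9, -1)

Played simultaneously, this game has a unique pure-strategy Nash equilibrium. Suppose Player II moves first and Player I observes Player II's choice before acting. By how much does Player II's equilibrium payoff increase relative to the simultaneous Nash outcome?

Player I best-responds to each possible Player II move:
- W: Player I compares -2, 8, 0 and picks M; Player II would get 8.
- X: Player I compares -3, -4, 5 and picks B; Player II would get 6.
- Y: Player I compares -2, -1, 4 and picks B; Player II would get -5.
- Z: Player I compares 0, 5, 9 and picks B; Player II would get -1.
Player II's induced payoffs are 8, 6, -5, -1, so Player II commits to W. Subgame-perfect outcome: (M, W) with payoffs (8, 8).
Under simultaneous play:
Player I's best replies: W→M; X→B; Y→B; Z→B.
Player II's best replies: T→W; M→Y; B→X.
Only (B, X) has each player best-responding; Nash payoffs (5, 6).
Player II's commitment gain: 8 − 6 = 2.

2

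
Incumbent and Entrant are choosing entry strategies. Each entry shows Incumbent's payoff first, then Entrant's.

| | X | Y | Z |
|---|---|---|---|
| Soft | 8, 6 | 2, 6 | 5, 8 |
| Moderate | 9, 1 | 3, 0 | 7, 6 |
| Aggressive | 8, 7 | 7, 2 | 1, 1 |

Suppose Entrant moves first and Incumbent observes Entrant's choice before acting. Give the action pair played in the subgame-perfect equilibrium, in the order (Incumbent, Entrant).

(Moderate, Z)

Incumbent best-responds to each possible Entrant move:
- X: BR = Moderate, leader payoff 1.
- Y: BR = Aggressive, leader payoff 2.
- Z: BR = Moderate, leader payoff 6.
Among 1, 2, 6, the best is 6 at Z. Subgame-perfect outcome: (Moderate, Z) with payoffs (7, 6).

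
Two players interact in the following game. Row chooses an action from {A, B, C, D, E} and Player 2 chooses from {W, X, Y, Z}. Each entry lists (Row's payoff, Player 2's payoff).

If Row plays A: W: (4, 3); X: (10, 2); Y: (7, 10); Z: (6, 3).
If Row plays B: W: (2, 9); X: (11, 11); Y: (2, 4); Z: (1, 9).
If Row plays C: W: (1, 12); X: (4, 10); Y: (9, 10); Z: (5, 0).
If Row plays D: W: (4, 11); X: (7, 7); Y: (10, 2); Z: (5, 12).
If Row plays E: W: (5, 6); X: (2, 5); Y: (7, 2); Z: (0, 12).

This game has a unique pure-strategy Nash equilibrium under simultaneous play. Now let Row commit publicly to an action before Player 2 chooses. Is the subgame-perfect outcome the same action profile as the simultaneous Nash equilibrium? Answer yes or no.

yes

Solve by backward induction (Row leads).
- A: Player 2 compares 3, 2, 10, 3 and picks Y; Row would get 7.
- B: Player 2 compares 9, 11, 4, 9 and picks X; Row would get 11.
- C: Player 2 compares 12, 10, 10, 0 and picks W; Row would get 1.
- D: Player 2 compares 11, 7, 2, 12 and picks Z; Row would get 5.
- E: Player 2 compares 6, 5, 2, 12 and picks Z; Row would get 0.
Among 7, 11, 1, 5, 0, the best is 11 at B. Subgame-perfect outcome: (B, X) with payoffs (11, 11).
Now find the simultaneous Nash equilibrium.
Row's best replies: W→E; X→B; Y→D; Z→A.
Player 2's best replies: A→Y; B→X; C→W; D→Z; E→Z.
The unique mutual best reply is (B, X), giving (11, 11).
Sequential outcome (B, X) coincides with the Nash profile (B, X).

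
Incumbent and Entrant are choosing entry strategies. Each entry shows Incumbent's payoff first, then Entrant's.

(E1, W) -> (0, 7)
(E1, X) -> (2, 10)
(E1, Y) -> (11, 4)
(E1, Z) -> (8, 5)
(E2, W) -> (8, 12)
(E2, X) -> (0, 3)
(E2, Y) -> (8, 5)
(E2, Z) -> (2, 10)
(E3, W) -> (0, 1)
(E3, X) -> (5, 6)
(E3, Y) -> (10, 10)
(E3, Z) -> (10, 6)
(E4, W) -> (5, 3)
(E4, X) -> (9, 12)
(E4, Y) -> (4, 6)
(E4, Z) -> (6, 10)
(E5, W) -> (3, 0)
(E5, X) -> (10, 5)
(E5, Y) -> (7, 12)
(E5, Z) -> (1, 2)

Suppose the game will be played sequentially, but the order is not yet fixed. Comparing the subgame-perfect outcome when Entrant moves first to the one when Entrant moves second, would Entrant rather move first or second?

first

If Incumbent leads: Entrant's best replies are E1→X, E2→W, E3→Y, E4→X, E5→Y; Incumbent's induced payoffs 2, 8, 10, 9, 7; outcome (E3, Y), payoffs (10, 10).
If Entrant leads: Incumbent's best replies are W→E2, X→E5, Y→E1, Z→E3; Entrant's induced payoffs 12, 5, 4, 6; outcome (E2, W), payoffs (8, 12).
Entrant gets 12 moving first and 10 moving second, so Entrant prefers to move first.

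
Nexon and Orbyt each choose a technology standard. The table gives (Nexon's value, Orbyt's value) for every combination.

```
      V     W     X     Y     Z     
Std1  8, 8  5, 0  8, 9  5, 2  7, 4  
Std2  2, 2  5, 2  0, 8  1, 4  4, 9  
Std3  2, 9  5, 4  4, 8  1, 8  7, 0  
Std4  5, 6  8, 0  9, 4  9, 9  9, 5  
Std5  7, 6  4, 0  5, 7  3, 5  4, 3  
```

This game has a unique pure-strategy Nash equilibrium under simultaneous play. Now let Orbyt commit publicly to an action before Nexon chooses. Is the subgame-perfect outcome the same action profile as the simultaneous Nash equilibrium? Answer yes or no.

Nexon best-responds to each possible Orbyt move:
- V: Nexon compares 8, 2, 2, 5, 7 and picks Std1; Orbyt would get 8.
- W: Nexon compares 5, 5, 5, 8, 4 and picks Std4; Orbyt would get 0.
- X: Nexon compares 8, 0, 4, 9, 5 and picks Std4; Orbyt would get 4.
- Y: Nexon compares 5, 1, 1, 9, 3 and picks Std4; Orbyt would get 9.
- Z: Nexon compares 7, 4, 7, 9, 4 and picks Std4; Orbyt would get 5.
Among 8, 0, 4, 9, 5, the best is 9 at Y. Subgame-perfect outcome: (Std4, Y) with payoffs (9, 9).
Under simultaneous play:
Nexon's best replies: V→Std1; W→Std4; X→Std4; Y→Std4; Z→Std4.
Orbyt's best replies: Std1→X; Std2→Z; Std3→V; Std4→Y; Std5→X.
Only (Std4, Y) has each player best-responding; Nash payoffs (9, 9).
Sequential outcome (Std4, Y) coincides with the Nash profile (Std4, Y).

yes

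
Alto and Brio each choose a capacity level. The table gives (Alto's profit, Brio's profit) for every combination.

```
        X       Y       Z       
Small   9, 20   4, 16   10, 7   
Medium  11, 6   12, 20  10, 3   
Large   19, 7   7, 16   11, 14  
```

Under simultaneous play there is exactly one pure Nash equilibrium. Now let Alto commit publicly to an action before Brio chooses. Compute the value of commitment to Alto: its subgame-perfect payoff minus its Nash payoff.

Backward induction with Alto moving first.
- Small → Brio plays X (best of 20, 16, 7); Alto gets 9.
- Medium → Brio plays Y (best of 6, 20, 3); Alto gets 12.
- Large → Brio plays Y (best of 7, 16, 14); Alto gets 7.
Alto's induced payoffs are 9, 12, 7, so Alto commits to Medium. Subgame-perfect outcome: (Medium, Y) with payoffs (12, 20).
Now find the simultaneous Nash equilibrium.
Alto's best replies: X→Large; Y→Medium; Z→Large.
Brio's best replies: Small→X; Medium→Y; Large→Y.
The unique mutual best reply is (Medium, Y), giving (12, 20).
Alto's commitment gain: 12 − 12 = 0.

0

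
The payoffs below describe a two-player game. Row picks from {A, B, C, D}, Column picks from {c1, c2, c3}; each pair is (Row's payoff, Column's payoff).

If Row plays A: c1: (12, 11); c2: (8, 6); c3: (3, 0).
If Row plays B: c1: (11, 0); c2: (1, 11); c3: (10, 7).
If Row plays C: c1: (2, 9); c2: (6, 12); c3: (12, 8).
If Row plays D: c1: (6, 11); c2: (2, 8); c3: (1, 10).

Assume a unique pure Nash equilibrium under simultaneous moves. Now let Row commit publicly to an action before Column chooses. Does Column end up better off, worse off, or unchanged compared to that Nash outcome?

Solve by backward induction (Row leads).
- A: Column compares 11, 6, 0 and picks c1; Row would get 12.
- B: Column compares 0, 11, 7 and picks c2; Row would get 1.
- C: Column compares 9, 12, 8 and picks c2; Row would get 6.
- D: Column compares 11, 8, 10 and picks c1; Row would get 6.
Maximizing over 12, 1, 6, 6, Row chooses A. Subgame-perfect outcome: (A, c1) with payoffs (12, 11).
For the simultaneous game, intersect best replies.
Row's best replies: c1→A; c2→A; c3→C.
Column's best replies: A→c1; B→c2; C→c2; D→c1.
Only (A, c1) has each player best-responding; Nash payoffs (12, 11).
Column earns 11 sequentially versus 11 at the Nash outcome: unchanged.

unchanged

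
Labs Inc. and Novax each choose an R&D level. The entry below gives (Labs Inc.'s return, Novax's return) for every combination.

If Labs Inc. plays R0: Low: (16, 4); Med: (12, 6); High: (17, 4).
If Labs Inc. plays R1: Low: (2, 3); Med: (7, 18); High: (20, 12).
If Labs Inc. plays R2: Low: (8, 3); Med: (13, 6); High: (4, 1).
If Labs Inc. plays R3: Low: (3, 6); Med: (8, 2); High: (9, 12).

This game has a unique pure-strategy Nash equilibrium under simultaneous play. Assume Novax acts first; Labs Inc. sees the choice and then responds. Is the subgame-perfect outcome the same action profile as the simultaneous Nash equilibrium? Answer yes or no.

no

Labs Inc. best-responds to each possible Novax move:
- Low: BR = R0, leader payoff 4.
- Med: BR = R2, leader payoff 6.
- High: BR = R1, leader payoff 12.
Maximizing over 4, 6, 12, Novax chooses High. Subgame-perfect outcome: (R1, High) with payoffs (20, 12).
Under simultaneous play:
Labs Inc.'s best replies: Low→R0; Med→R2; High→R1.
Novax's best replies: R0→Med; R1→Med; R2→Med; R3→High.
Only (R2, Med) has each player best-responding; Nash payoffs (13, 6).
Sequential outcome (R1, High) differs from the Nash profile (R2, Med).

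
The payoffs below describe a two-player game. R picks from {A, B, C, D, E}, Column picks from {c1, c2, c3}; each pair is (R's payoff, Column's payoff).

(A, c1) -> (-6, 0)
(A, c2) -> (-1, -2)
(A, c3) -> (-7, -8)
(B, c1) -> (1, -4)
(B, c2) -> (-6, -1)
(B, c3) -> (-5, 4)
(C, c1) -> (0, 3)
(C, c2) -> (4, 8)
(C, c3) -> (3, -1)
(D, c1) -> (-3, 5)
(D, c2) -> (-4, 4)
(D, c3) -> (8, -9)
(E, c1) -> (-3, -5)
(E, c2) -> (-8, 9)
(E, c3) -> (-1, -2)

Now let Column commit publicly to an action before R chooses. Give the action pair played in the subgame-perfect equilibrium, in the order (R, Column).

Solve by backward induction (Column leads).
- c1: BR = B, leader payoff -4.
- c2: BR = C, leader payoff 8.
- c3: BR = D, leader payoff -9.
Among -4, 8, -9, the best is 8 at c2. Subgame-perfect outcome: (C, c2) with payoffs (4, 8).

(C, c2)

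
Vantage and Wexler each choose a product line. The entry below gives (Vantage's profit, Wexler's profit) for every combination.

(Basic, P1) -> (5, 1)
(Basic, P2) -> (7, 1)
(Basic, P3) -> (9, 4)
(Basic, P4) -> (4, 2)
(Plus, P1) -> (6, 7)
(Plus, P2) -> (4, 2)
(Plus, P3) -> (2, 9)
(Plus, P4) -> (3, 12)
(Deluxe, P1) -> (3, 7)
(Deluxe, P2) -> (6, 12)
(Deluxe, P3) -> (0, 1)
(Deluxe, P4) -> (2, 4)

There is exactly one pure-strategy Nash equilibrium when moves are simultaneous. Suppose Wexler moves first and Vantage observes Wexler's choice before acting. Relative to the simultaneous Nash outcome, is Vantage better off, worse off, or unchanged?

Vantage best-responds to each possible Wexler move:
- P1 → Vantage plays Plus (best of 5, 6, 3); Wexler gets 7.
- P2 → Vantage plays Basic (best of 7, 4, 6); Wexler gets 1.
- P3 → Vantage plays Basic (best of 9, 2, 0); Wexler gets 4.
- P4 → Vantage plays Basic (best of 4, 3, 2); Wexler gets 2.
Maximizing over 7, 1, 4, 2, Wexler chooses P1. Subgame-perfect outcome: (Plus, P1) with payoffs (6, 7).
For the simultaneous game, intersect best replies.
Vantage's best replies: P1→Plus; P2→Basic; P3→Basic; P4→Basic.
Wexler's best replies: Basic→P3; Plus→P4; Deluxe→P2.
Only (Basic, P3) has each player best-responding; Nash payoffs (9, 4).
Vantage earns 6 sequentially versus 9 at the Nash outcome: worse off.

worse off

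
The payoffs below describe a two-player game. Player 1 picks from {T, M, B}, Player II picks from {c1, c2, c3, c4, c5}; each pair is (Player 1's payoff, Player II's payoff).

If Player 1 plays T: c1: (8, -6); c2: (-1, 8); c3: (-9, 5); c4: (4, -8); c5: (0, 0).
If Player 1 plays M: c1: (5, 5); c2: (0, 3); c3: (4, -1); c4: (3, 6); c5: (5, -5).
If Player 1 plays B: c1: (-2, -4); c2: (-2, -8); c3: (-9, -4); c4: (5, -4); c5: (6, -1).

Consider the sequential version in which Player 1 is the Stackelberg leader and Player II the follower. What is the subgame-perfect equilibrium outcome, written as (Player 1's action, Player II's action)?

(B, c5)

Backward induction with Player 1 moving first.
- T: BR = c2, leader payoff -1.
- M: BR = c4, leader payoff 3.
- B: BR = c5, leader payoff 6.
Maximizing over -1, 3, 6, Player 1 chooses B. Subgame-perfect outcome: (B, c5) with payoffs (6, -1).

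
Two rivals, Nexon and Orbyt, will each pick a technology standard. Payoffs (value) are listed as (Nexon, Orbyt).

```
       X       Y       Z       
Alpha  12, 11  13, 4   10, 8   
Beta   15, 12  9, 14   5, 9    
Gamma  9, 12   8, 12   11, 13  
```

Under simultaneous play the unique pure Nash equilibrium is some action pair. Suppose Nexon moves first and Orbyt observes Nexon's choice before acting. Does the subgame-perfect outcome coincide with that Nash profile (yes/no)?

Backward induction with Nexon moving first.
- Alpha: Orbyt compares 11, 4, 8 and picks X; Nexon would get 12.
- Beta: Orbyt compares 12, 14, 9 and picks Y; Nexon would get 9.
- Gamma: Orbyt compares 12, 12, 13 and picks Z; Nexon would get 11.
Nexon's induced payoffs are 12, 9, 11, so Nexon commits to Alpha. Subgame-perfect outcome: (Alpha, X) with payoffs (12, 11).
Under simultaneous play:
Nexon's best replies: X→Beta; Y→Alpha; Z→Gamma.
Orbyt's best replies: Alpha→X; Beta→Y; Gamma→Z.
Only (Gamma, Z) has each player best-responding; Nash payoffs (11, 13).
Sequential outcome (Alpha, X) differs from the Nash profile (Gamma, Z).

no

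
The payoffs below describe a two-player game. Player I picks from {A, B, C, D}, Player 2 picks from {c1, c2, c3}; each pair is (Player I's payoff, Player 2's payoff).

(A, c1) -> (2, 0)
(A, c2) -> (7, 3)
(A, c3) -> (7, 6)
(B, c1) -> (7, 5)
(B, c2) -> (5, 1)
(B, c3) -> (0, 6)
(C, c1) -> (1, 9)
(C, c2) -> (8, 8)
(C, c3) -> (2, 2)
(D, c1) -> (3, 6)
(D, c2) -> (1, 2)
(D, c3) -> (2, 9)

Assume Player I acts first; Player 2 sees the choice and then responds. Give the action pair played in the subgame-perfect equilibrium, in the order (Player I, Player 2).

(A, c3)

Player 2 best-responds to each possible Player I move:
- A: Player 2 compares 0, 3, 6 and picks c3; Player I would get 7.
- B: Player 2 compares 5, 1, 6 and picks c3; Player I would get 0.
- C: Player 2 compares 9, 8, 2 and picks c1; Player I would get 1.
- D: Player 2 compares 6, 2, 9 and picks c3; Player I would get 2.
Player I's induced payoffs are 7, 0, 1, 2, so Player I commits to A. Subgame-perfect outcome: (A, c3) with payoffs (7, 6).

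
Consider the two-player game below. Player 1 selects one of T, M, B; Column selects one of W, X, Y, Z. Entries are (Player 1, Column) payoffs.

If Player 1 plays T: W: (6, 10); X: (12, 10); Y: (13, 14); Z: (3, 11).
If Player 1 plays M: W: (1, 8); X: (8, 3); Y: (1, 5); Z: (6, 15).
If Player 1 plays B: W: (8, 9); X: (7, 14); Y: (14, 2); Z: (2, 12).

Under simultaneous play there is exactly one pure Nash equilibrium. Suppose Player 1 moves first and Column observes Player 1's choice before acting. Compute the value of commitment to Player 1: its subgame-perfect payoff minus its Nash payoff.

Column best-responds to each possible Player 1 move:
- T: Column compares 10, 10, 14, 11 and picks Y; Player 1 would get 13.
- M: Column compares 8, 3, 5, 15 and picks Z; Player 1 would get 6.
- B: Column compares 9, 14, 2, 12 and picks X; Player 1 would get 7.
Player 1's induced payoffs are 13, 6, 7, so Player 1 commits to T. Subgame-perfect outcome: (T, Y) with payoffs (13, 14).
Under simultaneous play:
Player 1's best replies: W→B; X→T; Y→B; Z→M.
Column's best replies: T→Y; M→Z; B→X.
The unique mutual best reply is (M, Z), giving (6, 15).
Player 1's commitment gain: 13 − 6 = 7.

7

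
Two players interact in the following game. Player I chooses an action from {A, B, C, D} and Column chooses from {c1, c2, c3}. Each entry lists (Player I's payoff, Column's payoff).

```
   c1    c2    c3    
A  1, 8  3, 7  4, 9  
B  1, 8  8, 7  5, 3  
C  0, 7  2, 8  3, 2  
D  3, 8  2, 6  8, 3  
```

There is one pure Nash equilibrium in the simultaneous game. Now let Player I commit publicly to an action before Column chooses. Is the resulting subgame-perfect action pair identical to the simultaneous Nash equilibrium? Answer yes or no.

no

Work backward from Column's decision.
- A: BR = c3, leader payoff 4.
- B: BR = c1, leader payoff 1.
- C: BR = c2, leader payoff 2.
- D: BR = c1, leader payoff 3.
Player I's induced payoffs are 4, 1, 2, 3, so Player I commits to A. Subgame-perfect outcome: (A, c3) with payoffs (4, 9).
Now find the simultaneous Nash equilibrium.
Player I's best replies: c1→D; c2→B; c3→D.
Column's best replies: A→c3; B→c1; C→c2; D→c1.
The unique mutual best reply is (D, c1), giving (3, 8).
Sequential outcome (A, c3) differs from the Nash profile (D, c1).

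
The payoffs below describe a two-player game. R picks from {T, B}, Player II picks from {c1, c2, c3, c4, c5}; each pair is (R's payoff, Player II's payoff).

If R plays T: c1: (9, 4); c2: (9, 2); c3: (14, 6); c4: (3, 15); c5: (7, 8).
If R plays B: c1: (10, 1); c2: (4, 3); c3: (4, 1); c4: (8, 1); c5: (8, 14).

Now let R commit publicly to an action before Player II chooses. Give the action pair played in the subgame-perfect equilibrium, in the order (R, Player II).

Solve by backward induction (R leads).
- T: Player II compares 4, 2, 6, 15, 8 and picks c4; R would get 3.
- B: Player II compares 1, 3, 1, 1, 14 and picks c5; R would get 8.
Maximizing over 3, 8, R chooses B. Subgame-perfect outcome: (B, c5) with payoffs (8, 14).

(B, c5)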